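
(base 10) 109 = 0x6D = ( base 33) 3A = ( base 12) 91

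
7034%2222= 368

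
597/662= 597/662 = 0.90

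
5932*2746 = 16289272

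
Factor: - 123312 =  - 2^4*3^1*7^1*367^1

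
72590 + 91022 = 163612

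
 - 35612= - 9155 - 26457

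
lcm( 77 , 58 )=4466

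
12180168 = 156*78078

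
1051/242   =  1051/242 = 4.34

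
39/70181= 39/70181 = 0.00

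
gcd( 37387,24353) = 343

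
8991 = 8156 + 835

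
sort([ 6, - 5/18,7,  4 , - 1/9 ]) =[ - 5/18, - 1/9,4, 6,7 ] 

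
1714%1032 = 682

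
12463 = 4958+7505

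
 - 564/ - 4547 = 564/4547 = 0.12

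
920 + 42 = 962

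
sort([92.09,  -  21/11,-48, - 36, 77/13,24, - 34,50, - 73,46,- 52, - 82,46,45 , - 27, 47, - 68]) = [-82 , - 73, - 68, - 52,  -  48, - 36,-34, - 27, - 21/11 , 77/13,24,45,46,  46,47,  50,92.09]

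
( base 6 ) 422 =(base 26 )62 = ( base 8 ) 236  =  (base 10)158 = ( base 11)134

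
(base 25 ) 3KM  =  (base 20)5jh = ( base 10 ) 2397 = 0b100101011101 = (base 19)6C3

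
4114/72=57+ 5/36  =  57.14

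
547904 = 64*8561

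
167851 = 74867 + 92984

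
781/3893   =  781/3893 = 0.20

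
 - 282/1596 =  - 1 + 219/266 = - 0.18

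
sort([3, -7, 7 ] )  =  [ - 7,3,  7 ] 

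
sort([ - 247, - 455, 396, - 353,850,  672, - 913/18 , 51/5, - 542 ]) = [ - 542, - 455,-353, - 247, - 913/18, 51/5, 396 , 672,850]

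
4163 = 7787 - 3624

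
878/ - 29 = -31+21/29  =  - 30.28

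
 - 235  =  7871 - 8106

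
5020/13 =5020/13 = 386.15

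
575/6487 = 575/6487 = 0.09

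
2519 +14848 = 17367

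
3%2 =1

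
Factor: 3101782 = 2^1*29^1*53479^1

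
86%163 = 86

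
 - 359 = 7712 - 8071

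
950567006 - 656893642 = 293673364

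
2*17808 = 35616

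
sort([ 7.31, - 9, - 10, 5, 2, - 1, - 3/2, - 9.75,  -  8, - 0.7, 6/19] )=[ - 10, - 9.75, - 9,-8, - 3/2, - 1, - 0.7, 6/19, 2, 5, 7.31]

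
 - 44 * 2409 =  - 105996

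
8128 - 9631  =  -1503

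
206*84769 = 17462414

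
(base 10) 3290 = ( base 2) 110011011010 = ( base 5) 101130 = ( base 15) e95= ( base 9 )4455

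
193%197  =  193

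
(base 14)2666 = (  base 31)70r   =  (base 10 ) 6754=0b1101001100010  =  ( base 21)f6d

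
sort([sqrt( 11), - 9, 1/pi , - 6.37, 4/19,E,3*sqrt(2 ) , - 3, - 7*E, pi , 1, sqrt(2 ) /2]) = [ - 7*E, - 9,-6.37,-3,4/19 , 1/pi,  sqrt(2 ) /2 , 1 , E,pi,sqrt(11), 3*sqrt( 2 ) ] 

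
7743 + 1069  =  8812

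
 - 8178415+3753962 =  - 4424453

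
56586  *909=51436674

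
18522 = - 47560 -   -  66082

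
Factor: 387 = 3^2*43^1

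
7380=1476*5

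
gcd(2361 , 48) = 3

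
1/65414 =1/65414 =0.00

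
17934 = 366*49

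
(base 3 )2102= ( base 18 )3b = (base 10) 65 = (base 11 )5A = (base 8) 101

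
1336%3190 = 1336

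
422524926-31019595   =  391505331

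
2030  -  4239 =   -  2209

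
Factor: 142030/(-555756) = - 71015/277878 = -2^(  -  1 ) * 3^ (-1) * 5^1*7^1*29^ (  -  1)*1597^( - 1 )*2029^1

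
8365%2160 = 1885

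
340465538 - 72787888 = 267677650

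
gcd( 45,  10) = 5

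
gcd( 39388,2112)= 4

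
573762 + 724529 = 1298291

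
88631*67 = 5938277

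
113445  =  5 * 22689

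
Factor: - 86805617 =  - 677^1* 128221^1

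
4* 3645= 14580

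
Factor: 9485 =5^1*7^1*271^1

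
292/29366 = 146/14683 = 0.01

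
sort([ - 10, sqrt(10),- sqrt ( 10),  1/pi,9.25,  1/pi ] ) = [-10 ,-sqrt( 10), 1/pi,1/pi, sqrt( 10 ),  9.25] 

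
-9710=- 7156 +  - 2554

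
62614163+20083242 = 82697405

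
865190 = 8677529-7812339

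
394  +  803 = 1197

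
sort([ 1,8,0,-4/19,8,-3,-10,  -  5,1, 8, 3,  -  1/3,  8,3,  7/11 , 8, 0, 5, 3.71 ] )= [  -  10, - 5, - 3, - 1/3, - 4/19, 0,0,7/11,1,  1,3,  3,  3.71 , 5, 8,8,8,  8, 8 ] 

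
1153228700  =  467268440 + 685960260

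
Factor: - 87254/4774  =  -7^( - 1)*11^ ( - 1)*31^( - 1)*43627^1 = -43627/2387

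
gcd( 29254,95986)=2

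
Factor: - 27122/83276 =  - 2^( - 1)*71^1*109^(-1) =-71/218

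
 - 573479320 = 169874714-743354034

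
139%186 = 139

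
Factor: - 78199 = - 11^1*7109^1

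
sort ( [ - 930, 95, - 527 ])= [-930, - 527 , 95]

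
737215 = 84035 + 653180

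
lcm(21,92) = 1932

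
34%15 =4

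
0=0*398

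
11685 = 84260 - 72575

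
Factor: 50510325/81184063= 3^1*5^2*53^1*97^1*131^1*1439^(  -  1)*56417^(-1)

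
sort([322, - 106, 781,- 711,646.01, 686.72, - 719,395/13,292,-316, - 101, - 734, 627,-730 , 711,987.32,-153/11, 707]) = [  -  734,-730, - 719,-711,  -  316, - 106, -101, - 153/11, 395/13, 292, 322 , 627, 646.01, 686.72,707, 711, 781, 987.32] 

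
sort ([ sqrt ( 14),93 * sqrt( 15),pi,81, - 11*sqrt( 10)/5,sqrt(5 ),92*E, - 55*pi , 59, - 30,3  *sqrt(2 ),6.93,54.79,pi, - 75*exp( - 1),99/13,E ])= [ - 55*pi,  -  30,  -  75*exp ( - 1), - 11 * sqrt(10)/5,sqrt (5), E,pi,pi, sqrt(14), 3 * sqrt (2 ),6.93,99/13,54.79,59, 81,92*E,93*sqrt( 15)] 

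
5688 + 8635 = 14323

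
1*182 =182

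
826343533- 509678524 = 316665009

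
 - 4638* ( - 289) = 1340382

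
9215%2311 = 2282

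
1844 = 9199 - 7355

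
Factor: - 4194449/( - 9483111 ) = 3^ (-2) * 7^2 * 11^(  -  1 )*85601^1* 95789^( - 1)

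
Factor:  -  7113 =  - 3^1 * 2371^1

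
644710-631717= 12993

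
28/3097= 28/3097 = 0.01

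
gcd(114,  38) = 38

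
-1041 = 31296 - 32337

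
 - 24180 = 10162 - 34342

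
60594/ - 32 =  - 1894+7/16 = - 1893.56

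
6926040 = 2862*2420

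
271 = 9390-9119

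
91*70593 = 6423963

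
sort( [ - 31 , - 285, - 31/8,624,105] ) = [ - 285,  -  31, - 31/8,105, 624] 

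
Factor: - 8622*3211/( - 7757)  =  27685242/7757 = 2^1*3^2*13^2*19^1*479^1*7757^( - 1)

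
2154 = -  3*(- 718) 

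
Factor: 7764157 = 1823^1 *4259^1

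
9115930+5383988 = 14499918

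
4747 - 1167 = 3580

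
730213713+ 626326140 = 1356539853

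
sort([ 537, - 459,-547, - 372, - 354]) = [ - 547,  -  459, - 372 , - 354, 537]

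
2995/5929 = 2995/5929 = 0.51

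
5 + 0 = 5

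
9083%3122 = 2839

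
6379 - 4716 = 1663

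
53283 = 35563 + 17720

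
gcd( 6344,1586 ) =1586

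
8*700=5600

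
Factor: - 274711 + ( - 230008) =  - 53^1*89^1*107^1 = - 504719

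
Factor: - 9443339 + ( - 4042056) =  - 13485395 = -5^1  *7^1 * 11^1*35027^1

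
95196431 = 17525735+77670696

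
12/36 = 1/3 = 0.33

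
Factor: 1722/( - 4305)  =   - 2/5 = - 2^1*5^ ( -1)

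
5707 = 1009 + 4698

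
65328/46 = 32664/23 = 1420.17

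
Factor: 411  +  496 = 907 = 907^1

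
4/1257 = 4/1257 = 0.00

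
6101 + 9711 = 15812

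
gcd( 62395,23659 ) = 1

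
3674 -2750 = 924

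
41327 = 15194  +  26133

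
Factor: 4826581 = 1783^1 * 2707^1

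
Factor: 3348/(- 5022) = - 2^1  *  3^( - 1 ) =- 2/3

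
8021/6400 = 8021/6400= 1.25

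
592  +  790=1382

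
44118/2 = 22059 = 22059.00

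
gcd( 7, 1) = 1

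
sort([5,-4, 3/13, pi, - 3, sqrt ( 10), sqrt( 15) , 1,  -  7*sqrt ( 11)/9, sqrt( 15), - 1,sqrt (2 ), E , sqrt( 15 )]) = [-4, - 3, -7*sqrt(11) /9,-1 , 3/13,1,  sqrt( 2 ),E , pi,sqrt(10), sqrt (15), sqrt( 15), sqrt(15),5]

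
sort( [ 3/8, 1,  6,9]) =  [3/8, 1,6, 9]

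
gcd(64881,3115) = 89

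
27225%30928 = 27225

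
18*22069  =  397242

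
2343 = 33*71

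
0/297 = 0 =0.00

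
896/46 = 19+11/23 = 19.48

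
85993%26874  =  5371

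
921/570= 1 + 117/190 =1.62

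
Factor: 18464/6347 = 32/11  =  2^5 *11^( -1 )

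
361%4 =1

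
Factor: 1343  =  17^1 *79^1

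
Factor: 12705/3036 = 2^( - 2 ) * 5^1*7^1*11^1*23^ (-1 ) = 385/92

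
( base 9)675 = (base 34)ga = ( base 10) 554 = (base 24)N2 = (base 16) 22A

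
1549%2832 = 1549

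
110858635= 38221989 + 72636646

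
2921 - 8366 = - 5445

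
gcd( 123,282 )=3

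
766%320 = 126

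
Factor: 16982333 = 19^1 * 523^1*1709^1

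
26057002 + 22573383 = 48630385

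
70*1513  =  105910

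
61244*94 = 5756936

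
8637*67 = 578679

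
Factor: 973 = 7^1*139^1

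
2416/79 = 2416/79= 30.58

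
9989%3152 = 533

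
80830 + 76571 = 157401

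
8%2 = 0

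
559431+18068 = 577499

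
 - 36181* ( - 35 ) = 1266335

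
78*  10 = 780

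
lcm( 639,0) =0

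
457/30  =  457/30 = 15.23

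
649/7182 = 649/7182 = 0.09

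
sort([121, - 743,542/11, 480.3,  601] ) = [ - 743, 542/11, 121,480.3,601 ] 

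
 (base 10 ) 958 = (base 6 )4234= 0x3be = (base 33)T1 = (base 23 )1IF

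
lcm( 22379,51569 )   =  1186087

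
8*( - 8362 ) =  - 66896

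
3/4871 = 3/4871 =0.00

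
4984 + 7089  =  12073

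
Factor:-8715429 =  - 3^2*968381^1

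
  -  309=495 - 804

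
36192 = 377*96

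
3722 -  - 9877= 13599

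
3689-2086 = 1603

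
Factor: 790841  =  31^1*97^1*263^1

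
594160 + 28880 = 623040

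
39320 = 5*7864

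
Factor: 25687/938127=3^( - 1)*17^1*1511^1*312709^ ( - 1 )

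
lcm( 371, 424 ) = 2968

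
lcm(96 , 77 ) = 7392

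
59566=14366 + 45200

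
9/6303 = 3/2101  =  0.00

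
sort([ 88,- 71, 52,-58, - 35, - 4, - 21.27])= [ - 71,  -  58, - 35,- 21.27, - 4, 52, 88]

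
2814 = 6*469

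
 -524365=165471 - 689836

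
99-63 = 36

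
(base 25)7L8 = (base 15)16c3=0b1001100101100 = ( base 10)4908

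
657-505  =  152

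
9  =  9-0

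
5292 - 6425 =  - 1133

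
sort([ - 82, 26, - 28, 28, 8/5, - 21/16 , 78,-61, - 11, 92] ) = [-82,  -  61, - 28,  -  11, - 21/16, 8/5 , 26, 28, 78, 92 ] 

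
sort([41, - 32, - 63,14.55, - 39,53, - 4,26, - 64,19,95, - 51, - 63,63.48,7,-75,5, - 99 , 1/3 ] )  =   [ - 99,-75, - 64,-63, -63, - 51, - 39, - 32,-4,1/3,5,7,14.55,19, 26 , 41,53, 63.48, 95 ]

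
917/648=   917/648 = 1.42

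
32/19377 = 32/19377 = 0.00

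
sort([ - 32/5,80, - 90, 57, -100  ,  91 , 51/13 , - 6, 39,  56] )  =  [-100, - 90, - 32/5,-6,  51/13, 39, 56 , 57, 80, 91]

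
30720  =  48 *640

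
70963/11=6451 + 2/11= 6451.18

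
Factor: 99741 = 3^1*33247^1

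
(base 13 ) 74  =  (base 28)3b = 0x5f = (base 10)95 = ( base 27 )3e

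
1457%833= 624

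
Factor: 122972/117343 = 2^2*71^1*271^(-1) = 284/271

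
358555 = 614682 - 256127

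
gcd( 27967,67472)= 1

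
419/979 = 419/979 = 0.43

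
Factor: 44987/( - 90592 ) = - 2^ ( - 5)*19^(- 1 )*149^( - 1)*44987^1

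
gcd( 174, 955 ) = 1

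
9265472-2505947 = 6759525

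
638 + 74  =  712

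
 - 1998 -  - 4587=2589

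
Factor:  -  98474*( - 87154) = 8582402996  =  2^2*53^1*929^1*43577^1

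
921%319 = 283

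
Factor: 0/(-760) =0^1 = 0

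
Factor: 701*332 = 2^2 * 83^1*701^1 = 232732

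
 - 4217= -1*4217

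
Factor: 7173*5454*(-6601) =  - 258241298742 = -2^1*3^5*7^1*23^1*41^1*101^1*797^1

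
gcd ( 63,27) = 9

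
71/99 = 71/99= 0.72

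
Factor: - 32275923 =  - 3^1*23^1*167^1*2801^1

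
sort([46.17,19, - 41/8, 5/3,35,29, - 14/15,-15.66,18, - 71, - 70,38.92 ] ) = [-71 ,- 70 ,-15.66,-41/8, - 14/15 , 5/3,18,19,29,35,38.92,46.17 ]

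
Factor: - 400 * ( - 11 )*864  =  2^9 * 3^3*5^2 *11^1  =  3801600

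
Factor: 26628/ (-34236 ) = -7/9 = - 3^(-2)*7^1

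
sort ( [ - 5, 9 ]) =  [ - 5,9 ]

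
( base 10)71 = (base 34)23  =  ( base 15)4B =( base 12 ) 5b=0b1000111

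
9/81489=3/27163 = 0.00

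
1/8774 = 1/8774 = 0.00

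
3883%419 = 112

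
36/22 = 1 + 7/11 =1.64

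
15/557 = 15/557 = 0.03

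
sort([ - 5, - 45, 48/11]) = [  -  45, - 5,  48/11] 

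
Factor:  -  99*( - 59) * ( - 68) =-397188 = -2^2*3^2*11^1*17^1*59^1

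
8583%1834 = 1247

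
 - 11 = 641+-652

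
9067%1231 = 450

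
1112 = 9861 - 8749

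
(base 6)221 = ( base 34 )2H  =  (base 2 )1010101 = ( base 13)67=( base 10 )85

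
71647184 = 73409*976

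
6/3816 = 1/636 =0.00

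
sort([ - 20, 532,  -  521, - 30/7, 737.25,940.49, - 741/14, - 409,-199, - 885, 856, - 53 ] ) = [ - 885, - 521,-409,-199, - 53, - 741/14,  -  20, - 30/7,532,737.25,  856,940.49 ]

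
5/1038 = 5/1038 = 0.00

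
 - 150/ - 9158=75/4579 = 0.02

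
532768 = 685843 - 153075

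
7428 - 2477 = 4951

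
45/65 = 9/13 = 0.69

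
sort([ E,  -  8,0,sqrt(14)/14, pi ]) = [ - 8, 0, sqrt ( 14 )/14,  E,pi] 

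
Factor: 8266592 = 2^5*258331^1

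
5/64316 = 5/64316 = 0.00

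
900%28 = 4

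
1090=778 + 312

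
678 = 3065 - 2387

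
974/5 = 194 + 4/5 = 194.80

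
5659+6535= 12194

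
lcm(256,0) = 0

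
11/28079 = 11/28079= 0.00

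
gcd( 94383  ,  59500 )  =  1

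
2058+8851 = 10909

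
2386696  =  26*91796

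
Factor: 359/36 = 2^ ( - 2) * 3^( - 2)*359^1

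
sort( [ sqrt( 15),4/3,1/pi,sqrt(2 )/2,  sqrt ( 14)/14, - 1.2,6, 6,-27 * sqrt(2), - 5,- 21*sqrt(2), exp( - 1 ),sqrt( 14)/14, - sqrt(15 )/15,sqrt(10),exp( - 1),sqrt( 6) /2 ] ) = [ - 27*sqrt( 2), - 21 * sqrt (2 ), - 5, - 1.2, - sqrt(15 ) /15,sqrt (14)/14,sqrt ( 14) /14,1/pi,exp( - 1),exp( - 1),sqrt( 2) /2,sqrt(6)/2,  4/3, sqrt( 10),sqrt( 15) , 6, 6 ]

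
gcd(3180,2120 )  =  1060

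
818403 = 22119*37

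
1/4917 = 1/4917 = 0.00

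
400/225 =1 + 7/9=1.78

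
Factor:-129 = -3^1*43^1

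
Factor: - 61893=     -  3^2*13^1*23^2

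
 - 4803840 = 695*(-6912) 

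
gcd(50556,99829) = 1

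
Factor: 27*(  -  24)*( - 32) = 2^8*3^4 = 20736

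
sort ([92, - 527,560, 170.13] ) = [  -  527, 92,170.13,560]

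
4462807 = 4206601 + 256206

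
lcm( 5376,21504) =21504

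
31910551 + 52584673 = 84495224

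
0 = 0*2027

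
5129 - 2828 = 2301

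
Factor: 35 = 5^1 * 7^1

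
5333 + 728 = 6061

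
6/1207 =6/1207 = 0.00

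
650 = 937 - 287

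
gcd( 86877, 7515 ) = 9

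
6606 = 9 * 734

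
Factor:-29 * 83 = - 2407 = - 29^1 * 83^1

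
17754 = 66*269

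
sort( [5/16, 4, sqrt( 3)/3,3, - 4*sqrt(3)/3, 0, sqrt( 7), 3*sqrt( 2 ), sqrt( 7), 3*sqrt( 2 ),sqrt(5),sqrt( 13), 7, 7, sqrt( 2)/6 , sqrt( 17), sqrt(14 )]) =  [- 4*sqrt(3) /3,0, sqrt( 2 )/6,  5/16, sqrt ( 3)/3,  sqrt( 5 ), sqrt( 7),sqrt( 7), 3,sqrt( 13) , sqrt( 14 ), 4,sqrt( 17), 3*sqrt( 2 ), 3 * sqrt( 2 ), 7,  7] 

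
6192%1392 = 624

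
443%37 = 36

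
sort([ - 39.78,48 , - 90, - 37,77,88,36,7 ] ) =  [ - 90, - 39.78, - 37, 7,  36, 48, 77,  88]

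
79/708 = 79/708 = 0.11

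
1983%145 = 98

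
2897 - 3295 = - 398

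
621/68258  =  621/68258 = 0.01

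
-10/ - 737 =10/737=0.01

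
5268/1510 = 2634/755= 3.49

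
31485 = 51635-20150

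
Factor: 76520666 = 2^1*223^1*171571^1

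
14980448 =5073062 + 9907386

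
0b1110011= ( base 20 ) 5F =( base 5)430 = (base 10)115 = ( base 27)47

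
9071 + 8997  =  18068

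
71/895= 71/895 = 0.08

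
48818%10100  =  8418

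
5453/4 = 1363 + 1/4 = 1363.25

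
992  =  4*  248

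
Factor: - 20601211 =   -  20601211^1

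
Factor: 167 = 167^1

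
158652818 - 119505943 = 39146875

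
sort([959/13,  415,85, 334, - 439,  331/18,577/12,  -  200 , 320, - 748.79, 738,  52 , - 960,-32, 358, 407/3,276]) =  [ - 960  ,  -  748.79, - 439, - 200, - 32,331/18,  577/12 , 52, 959/13, 85,407/3, 276, 320, 334 , 358, 415, 738]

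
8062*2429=19582598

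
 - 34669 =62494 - 97163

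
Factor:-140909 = -140909^1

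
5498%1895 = 1708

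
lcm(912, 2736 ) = 2736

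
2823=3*941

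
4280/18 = 2140/9 = 237.78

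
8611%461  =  313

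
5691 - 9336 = -3645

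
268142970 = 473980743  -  205837773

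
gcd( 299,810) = 1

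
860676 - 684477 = 176199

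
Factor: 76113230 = 2^1*5^1*487^1*15629^1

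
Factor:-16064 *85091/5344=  - 2^1*167^ (  -  1 )*251^1 * 85091^1=- 42715682/167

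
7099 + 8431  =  15530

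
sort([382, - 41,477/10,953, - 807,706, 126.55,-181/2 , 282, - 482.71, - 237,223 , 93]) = [ - 807, -482.71, - 237,  -  181/2,  -  41,477/10, 93,126.55,223,282, 382,706,953] 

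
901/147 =6 + 19/147  =  6.13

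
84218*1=84218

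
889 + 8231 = 9120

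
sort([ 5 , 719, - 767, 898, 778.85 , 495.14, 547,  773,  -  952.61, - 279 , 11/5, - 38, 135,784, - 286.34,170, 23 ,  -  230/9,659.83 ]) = [ - 952.61, - 767, - 286.34,-279,- 38, - 230/9,11/5,  5,23,  135,170 , 495.14 , 547,659.83,719, 773 , 778.85  ,  784,  898]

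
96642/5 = 96642/5 = 19328.40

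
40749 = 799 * 51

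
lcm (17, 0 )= 0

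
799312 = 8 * 99914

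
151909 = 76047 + 75862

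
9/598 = 9/598 = 0.02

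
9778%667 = 440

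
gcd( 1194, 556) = 2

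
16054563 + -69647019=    - 53592456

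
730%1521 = 730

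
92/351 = 92/351= 0.26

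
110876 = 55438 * 2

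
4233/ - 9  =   - 471+2/3 = - 470.33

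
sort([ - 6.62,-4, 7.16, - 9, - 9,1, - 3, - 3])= [ - 9 , - 9, - 6.62, - 4, - 3, - 3, 1, 7.16]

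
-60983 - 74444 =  - 135427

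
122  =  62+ 60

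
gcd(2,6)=2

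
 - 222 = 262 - 484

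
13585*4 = 54340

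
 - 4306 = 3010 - 7316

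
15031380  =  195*77084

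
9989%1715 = 1414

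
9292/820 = 11 +68/205 = 11.33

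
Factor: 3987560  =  2^3*5^1 * 99689^1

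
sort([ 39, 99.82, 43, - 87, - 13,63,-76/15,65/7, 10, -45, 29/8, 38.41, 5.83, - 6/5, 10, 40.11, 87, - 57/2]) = [-87, - 45, - 57/2, - 13,-76/15, - 6/5, 29/8 , 5.83, 65/7, 10, 10 , 38.41, 39, 40.11, 43, 63, 87, 99.82]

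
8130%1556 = 350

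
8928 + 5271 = 14199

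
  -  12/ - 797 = 12/797=0.02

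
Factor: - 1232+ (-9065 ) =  - 10297 = - 7^1 * 1471^1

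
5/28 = 5/28 =0.18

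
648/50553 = 72/5617 = 0.01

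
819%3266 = 819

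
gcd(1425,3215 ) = 5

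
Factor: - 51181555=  - 5^1*23^1* 599^1*743^1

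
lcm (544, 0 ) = 0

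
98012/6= 49006/3 = 16335.33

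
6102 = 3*2034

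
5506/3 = 1835 + 1/3 = 1835.33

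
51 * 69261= 3532311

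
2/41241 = 2/41241 =0.00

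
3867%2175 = 1692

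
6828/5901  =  1 + 309/1967 = 1.16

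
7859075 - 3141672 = 4717403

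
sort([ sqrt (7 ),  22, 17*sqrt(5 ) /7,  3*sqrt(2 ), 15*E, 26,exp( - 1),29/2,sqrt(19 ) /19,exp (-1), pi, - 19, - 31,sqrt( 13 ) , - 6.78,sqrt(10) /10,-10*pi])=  [ - 10*pi, - 31, -19, - 6.78,  sqrt( 19 )/19,sqrt ( 10 ) /10,exp( - 1 ),exp( - 1),sqrt( 7),pi, sqrt (13 ), 3*sqrt(2 ),17*sqrt(5 ) /7, 29/2, 22,26,15 * E ] 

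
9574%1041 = 205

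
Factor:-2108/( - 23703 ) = 2^2*3^( - 1 )*17^1* 31^1*7901^( - 1 ) 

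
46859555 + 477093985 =523953540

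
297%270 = 27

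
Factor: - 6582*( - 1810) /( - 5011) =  -11913420/5011=-2^2*3^1*5^1*181^1*1097^1 * 5011^ ( - 1 ) 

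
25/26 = 25/26 = 0.96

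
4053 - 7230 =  - 3177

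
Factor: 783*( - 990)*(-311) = 2^1*3^5*5^1*11^1*29^1*311^1 =241077870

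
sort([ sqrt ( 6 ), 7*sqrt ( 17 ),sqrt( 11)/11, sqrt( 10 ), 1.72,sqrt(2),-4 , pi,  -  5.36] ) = [-5.36 , - 4,sqrt( 11 )/11,sqrt (2 ),1.72, sqrt( 6 ) , pi , sqrt(10 ),7*sqrt( 17 )]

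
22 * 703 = 15466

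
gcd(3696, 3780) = 84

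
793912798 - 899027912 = - 105115114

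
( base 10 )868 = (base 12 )604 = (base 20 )238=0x364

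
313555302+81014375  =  394569677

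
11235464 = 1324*8486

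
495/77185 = 99/15437 = 0.01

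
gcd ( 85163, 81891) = 1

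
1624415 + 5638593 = 7263008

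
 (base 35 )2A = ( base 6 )212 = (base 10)80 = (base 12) 68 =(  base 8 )120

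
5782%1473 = 1363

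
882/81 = 98/9 = 10.89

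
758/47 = 16 + 6/47= 16.13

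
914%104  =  82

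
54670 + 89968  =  144638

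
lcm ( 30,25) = 150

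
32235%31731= 504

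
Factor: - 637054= - 2^1*11^1 * 23^1*1259^1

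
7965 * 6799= 54154035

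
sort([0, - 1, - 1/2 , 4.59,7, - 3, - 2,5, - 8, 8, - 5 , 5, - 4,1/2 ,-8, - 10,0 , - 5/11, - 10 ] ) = [ - 10, - 10, - 8, - 8, - 5, - 4,-3, - 2, - 1, - 1/2, - 5/11, 0, 0,1/2,4.59,5,5,7,  8] 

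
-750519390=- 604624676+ - 145894714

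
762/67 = 11+25/67 = 11.37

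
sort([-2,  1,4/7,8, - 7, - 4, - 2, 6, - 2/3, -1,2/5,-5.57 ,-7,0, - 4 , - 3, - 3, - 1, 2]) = [ - 7, -7, - 5.57, - 4, - 4,  -  3, - 3,  -  2,-2, - 1, - 1,-2/3,0,2/5,  4/7,1,  2,6, 8]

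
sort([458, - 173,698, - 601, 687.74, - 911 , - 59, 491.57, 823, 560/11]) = [ - 911, - 601,- 173, - 59, 560/11, 458,491.57,687.74, 698, 823 ] 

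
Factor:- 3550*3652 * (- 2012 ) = 26084775200 = 2^5*5^2*11^1*71^1*83^1*503^1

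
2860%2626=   234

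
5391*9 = 48519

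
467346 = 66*7081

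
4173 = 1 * 4173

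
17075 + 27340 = 44415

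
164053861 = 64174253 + 99879608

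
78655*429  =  33742995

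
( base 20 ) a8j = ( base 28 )597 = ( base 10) 4179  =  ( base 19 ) bai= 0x1053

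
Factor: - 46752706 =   -  2^1* 7^1*11^3  *  13^1*193^1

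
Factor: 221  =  13^1*17^1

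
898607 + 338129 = 1236736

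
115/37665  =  23/7533 =0.00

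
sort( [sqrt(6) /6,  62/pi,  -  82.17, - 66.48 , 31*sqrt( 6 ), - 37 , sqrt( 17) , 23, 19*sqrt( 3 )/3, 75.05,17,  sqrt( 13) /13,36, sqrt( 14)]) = [ -82.17,- 66.48, - 37,  sqrt( 13 ) /13, sqrt (6) /6,sqrt( 14 ),  sqrt( 17),19*sqrt( 3)/3,17,62/pi,23,  36, 75.05 , 31* sqrt(6)] 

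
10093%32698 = 10093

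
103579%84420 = 19159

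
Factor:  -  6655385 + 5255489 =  - 1399896 = - 2^3 * 3^3  *  6481^1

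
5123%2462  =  199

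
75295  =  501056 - 425761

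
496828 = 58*8566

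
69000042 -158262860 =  - 89262818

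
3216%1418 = 380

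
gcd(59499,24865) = 1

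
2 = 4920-4918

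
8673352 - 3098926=5574426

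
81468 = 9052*9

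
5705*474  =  2704170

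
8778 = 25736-16958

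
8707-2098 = 6609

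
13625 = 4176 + 9449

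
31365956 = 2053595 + 29312361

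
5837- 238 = 5599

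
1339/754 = 103/58 = 1.78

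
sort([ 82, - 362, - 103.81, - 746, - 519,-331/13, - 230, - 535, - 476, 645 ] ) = [ - 746, - 535, - 519,  -  476, - 362, - 230, - 103.81,  -  331/13,82,  645] 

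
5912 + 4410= 10322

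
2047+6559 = 8606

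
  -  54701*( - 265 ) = 14495765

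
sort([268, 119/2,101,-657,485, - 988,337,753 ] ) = [ - 988, - 657,119/2,101,268,337,485,753 ]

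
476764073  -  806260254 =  -329496181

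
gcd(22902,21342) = 6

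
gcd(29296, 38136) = 8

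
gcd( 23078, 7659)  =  1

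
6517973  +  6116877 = 12634850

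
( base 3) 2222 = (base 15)55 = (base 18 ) 48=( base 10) 80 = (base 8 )120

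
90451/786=90451/786 = 115.08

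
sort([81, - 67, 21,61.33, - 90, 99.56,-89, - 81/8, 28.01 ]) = [-90, - 89, - 67, - 81/8, 21,28.01, 61.33, 81,  99.56] 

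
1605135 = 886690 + 718445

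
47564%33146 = 14418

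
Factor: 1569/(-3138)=-1/2 = - 2^( - 1)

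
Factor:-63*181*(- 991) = 11300373 = 3^2 * 7^1*181^1 * 991^1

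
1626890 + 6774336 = 8401226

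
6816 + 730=7546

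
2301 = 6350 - 4049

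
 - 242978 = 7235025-7478003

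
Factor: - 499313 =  - 53^1  *  9421^1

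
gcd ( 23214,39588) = 6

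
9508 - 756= 8752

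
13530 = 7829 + 5701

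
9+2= 11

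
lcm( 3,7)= 21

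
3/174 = 1/58 = 0.02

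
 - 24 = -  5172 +5148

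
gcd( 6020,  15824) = 172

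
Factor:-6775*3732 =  - 2^2 * 3^1*5^2*271^1 *311^1= -  25284300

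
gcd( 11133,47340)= 9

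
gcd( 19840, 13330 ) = 310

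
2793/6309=931/2103 = 0.44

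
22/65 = 22/65 = 0.34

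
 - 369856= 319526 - 689382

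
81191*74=6008134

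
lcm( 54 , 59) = 3186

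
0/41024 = 0  =  0.00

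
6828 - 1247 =5581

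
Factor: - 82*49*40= - 160720 = - 2^4*5^1 * 7^2*41^1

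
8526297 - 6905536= 1620761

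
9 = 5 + 4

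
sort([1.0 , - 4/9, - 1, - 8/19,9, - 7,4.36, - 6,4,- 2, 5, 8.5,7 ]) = [ - 7, - 6,-2, - 1, - 4/9, - 8/19,1.0,4 , 4.36, 5, 7 , 8.5,9] 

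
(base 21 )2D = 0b110111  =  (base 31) 1o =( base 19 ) 2h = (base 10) 55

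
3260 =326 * 10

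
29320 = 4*7330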